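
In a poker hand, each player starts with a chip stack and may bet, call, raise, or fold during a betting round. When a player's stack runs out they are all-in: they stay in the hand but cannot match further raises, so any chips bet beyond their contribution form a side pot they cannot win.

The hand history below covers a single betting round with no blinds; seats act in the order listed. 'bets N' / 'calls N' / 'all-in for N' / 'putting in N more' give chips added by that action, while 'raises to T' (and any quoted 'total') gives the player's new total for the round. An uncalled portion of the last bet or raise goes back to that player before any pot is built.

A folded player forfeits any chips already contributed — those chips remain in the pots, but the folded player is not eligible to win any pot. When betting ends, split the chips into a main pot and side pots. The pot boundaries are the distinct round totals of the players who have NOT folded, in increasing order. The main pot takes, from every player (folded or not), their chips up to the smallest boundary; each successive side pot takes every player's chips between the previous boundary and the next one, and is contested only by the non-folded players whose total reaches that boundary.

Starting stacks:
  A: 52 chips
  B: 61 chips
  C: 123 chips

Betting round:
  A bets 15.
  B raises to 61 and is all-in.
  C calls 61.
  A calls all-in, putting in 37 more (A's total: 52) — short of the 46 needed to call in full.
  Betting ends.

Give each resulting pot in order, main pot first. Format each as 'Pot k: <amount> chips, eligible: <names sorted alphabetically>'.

Pot 1: 156 chips, eligible: A, B, C
Pot 2: 18 chips, eligible: B, C

Derivation:
Contributions: A=52, B=61, C=61
Pot levels (distinct totals of non-folded players): 52, 61
Layer 1-52: 52 each from A, B, C = 52*3 = 156 chips; eligible A, B, C
Layer 53-61: 9 each from B, C = 9*2 = 18 chips; eligible B, C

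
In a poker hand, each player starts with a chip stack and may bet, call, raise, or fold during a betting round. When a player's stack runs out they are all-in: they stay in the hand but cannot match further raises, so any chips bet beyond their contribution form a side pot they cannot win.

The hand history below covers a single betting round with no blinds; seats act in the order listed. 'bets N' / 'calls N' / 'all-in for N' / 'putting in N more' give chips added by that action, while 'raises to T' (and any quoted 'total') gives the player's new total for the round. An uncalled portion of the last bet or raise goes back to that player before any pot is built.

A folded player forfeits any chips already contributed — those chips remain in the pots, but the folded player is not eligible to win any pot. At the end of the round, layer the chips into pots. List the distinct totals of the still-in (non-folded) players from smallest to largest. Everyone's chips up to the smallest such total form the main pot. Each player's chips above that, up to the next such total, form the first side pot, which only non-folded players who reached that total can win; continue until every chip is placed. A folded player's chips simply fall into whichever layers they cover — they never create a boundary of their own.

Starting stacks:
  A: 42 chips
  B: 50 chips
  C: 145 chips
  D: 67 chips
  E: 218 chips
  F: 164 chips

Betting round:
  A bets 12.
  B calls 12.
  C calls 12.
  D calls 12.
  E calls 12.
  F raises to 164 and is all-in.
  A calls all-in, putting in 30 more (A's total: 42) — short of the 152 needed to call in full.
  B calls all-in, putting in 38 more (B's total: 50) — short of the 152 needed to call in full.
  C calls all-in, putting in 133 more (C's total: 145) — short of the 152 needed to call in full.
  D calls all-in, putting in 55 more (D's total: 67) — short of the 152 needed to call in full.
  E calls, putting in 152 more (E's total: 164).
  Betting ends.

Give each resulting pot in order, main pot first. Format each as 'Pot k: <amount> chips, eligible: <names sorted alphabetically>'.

Contributions: A=42, B=50, C=145, D=67, E=164, F=164
Pot levels (distinct totals of non-folded players): 42, 50, 67, 145, 164
Layer 1-42: 42 each from A, B, C, D, E, F = 42*6 = 252 chips; eligible A, B, C, D, E, F
Layer 43-50: 8 each from B, C, D, E, F = 8*5 = 40 chips; eligible B, C, D, E, F
Layer 51-67: 17 each from C, D, E, F = 17*4 = 68 chips; eligible C, D, E, F
Layer 68-145: 78 each from C, E, F = 78*3 = 234 chips; eligible C, E, F
Layer 146-164: 19 each from E, F = 19*2 = 38 chips; eligible E, F

Pot 1: 252 chips, eligible: A, B, C, D, E, F
Pot 2: 40 chips, eligible: B, C, D, E, F
Pot 3: 68 chips, eligible: C, D, E, F
Pot 4: 234 chips, eligible: C, E, F
Pot 5: 38 chips, eligible: E, F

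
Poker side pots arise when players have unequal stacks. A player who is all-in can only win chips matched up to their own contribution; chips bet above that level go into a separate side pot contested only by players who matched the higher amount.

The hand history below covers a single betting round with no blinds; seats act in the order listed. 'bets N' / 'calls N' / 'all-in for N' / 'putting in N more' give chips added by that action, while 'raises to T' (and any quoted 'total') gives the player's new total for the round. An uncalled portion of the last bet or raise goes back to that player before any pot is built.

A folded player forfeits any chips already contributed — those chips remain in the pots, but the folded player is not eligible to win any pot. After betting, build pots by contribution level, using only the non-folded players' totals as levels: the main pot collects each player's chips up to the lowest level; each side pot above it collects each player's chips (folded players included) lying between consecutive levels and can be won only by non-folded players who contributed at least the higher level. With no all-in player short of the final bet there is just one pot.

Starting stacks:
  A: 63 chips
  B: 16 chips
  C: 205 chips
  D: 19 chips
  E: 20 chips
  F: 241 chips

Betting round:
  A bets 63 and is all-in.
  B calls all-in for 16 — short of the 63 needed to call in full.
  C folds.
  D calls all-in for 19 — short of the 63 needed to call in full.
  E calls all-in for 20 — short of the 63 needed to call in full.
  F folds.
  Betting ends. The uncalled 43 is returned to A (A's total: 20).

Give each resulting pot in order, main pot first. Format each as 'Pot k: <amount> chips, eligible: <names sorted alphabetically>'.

Pot 1: 64 chips, eligible: A, B, D, E
Pot 2: 9 chips, eligible: A, D, E
Pot 3: 2 chips, eligible: A, E

Derivation:
Contributions (after 43 returned to A): A=20, B=16, D=19, E=20
Folded: C, F
Pot levels (distinct totals of non-folded players): 16, 19, 20
Layer 1-16: 16 each from A, B, D, E = 16*4 = 64 chips; eligible A, B, D, E
Layer 17-19: 3 each from A, D, E = 3*3 = 9 chips; eligible A, D, E
Layer 20-20: 1 each from A, E = 1*2 = 2 chips; eligible A, E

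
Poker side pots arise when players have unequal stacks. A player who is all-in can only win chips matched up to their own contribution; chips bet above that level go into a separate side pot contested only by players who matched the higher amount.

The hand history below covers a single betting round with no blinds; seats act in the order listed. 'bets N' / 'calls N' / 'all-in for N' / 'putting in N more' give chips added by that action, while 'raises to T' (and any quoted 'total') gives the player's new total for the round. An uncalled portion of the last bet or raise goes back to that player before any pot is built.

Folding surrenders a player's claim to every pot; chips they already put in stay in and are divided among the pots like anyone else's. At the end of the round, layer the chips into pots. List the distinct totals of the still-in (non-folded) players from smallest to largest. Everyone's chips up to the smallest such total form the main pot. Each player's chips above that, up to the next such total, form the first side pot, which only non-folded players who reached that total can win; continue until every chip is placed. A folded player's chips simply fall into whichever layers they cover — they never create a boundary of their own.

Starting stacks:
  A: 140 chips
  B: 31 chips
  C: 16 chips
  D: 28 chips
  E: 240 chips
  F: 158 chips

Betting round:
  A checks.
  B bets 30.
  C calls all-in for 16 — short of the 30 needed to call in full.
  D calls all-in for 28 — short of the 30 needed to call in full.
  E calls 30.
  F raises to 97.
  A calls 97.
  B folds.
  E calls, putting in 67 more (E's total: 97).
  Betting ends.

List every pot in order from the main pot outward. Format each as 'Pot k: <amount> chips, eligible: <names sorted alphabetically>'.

Pot 1: 96 chips, eligible: A, C, D, E, F
Pot 2: 60 chips, eligible: A, D, E, F
Pot 3: 209 chips, eligible: A, E, F

Derivation:
Contributions: A=97, B=30, C=16, D=28, E=97, F=97
Folded: B
Pot levels (distinct totals of non-folded players): 16, 28, 97
Layer 1-16: 16 each from A, B, C, D, E, F = 16*6 = 96 chips; eligible A, C, D, E, F
Layer 17-28: 12 each from A, B, D, E, F = 12*5 = 60 chips; eligible A, D, E, F
Layer 29-97: A 69 + B 2 + E 69 + F 69 = 209 chips; eligible A, E, F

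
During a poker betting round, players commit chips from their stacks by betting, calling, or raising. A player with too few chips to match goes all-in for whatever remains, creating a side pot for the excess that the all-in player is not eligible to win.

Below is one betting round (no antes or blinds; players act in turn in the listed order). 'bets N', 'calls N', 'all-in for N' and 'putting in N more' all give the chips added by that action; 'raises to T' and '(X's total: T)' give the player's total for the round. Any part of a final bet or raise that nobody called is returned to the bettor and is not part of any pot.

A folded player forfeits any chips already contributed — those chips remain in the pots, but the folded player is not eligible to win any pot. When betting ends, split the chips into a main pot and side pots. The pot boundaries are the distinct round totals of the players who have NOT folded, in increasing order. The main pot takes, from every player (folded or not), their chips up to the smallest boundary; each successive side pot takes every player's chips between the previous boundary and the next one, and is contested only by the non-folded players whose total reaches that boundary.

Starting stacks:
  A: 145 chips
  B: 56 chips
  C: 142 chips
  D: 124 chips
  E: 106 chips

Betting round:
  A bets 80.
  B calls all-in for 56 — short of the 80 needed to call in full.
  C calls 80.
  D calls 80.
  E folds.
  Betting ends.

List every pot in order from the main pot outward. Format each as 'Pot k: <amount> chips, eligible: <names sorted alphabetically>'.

Pot 1: 224 chips, eligible: A, B, C, D
Pot 2: 72 chips, eligible: A, C, D

Derivation:
Contributions: A=80, B=56, C=80, D=80
Folded: E
Pot levels (distinct totals of non-folded players): 56, 80
Layer 1-56: 56 each from A, B, C, D = 56*4 = 224 chips; eligible A, B, C, D
Layer 57-80: 24 each from A, C, D = 24*3 = 72 chips; eligible A, C, D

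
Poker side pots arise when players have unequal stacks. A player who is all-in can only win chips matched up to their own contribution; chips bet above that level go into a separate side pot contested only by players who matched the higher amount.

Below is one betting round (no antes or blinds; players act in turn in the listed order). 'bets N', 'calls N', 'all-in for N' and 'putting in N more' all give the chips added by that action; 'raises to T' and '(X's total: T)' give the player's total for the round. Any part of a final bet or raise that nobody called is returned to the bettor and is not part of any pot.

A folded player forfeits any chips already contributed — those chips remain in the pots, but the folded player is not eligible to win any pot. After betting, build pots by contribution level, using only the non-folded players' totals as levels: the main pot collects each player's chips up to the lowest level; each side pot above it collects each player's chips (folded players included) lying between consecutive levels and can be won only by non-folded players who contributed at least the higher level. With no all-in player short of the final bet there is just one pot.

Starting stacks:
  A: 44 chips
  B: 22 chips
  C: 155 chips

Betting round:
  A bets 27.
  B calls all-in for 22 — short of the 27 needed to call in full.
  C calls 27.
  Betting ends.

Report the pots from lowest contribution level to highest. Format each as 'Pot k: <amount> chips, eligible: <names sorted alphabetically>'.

Pot 1: 66 chips, eligible: A, B, C
Pot 2: 10 chips, eligible: A, C

Derivation:
Contributions: A=27, B=22, C=27
Pot levels (distinct totals of non-folded players): 22, 27
Layer 1-22: 22 each from A, B, C = 22*3 = 66 chips; eligible A, B, C
Layer 23-27: 5 each from A, C = 5*2 = 10 chips; eligible A, C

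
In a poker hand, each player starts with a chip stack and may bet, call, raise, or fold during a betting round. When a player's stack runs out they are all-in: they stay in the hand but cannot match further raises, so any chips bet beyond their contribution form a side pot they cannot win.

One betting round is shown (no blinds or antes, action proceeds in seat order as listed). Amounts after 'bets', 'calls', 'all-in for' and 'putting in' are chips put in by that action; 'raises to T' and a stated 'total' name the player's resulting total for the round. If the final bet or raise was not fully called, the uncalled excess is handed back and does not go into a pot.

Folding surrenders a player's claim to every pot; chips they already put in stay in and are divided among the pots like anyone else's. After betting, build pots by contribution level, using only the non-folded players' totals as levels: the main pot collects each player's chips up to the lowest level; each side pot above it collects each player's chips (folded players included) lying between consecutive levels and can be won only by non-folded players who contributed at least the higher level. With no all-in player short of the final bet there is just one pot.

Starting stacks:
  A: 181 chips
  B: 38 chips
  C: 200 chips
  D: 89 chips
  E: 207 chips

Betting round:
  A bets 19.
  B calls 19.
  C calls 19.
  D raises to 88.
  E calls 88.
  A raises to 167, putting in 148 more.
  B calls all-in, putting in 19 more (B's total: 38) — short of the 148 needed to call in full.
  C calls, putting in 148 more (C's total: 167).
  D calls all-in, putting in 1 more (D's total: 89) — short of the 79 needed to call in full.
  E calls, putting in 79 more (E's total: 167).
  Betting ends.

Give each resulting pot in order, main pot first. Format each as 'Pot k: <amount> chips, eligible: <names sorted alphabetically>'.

Pot 1: 190 chips, eligible: A, B, C, D, E
Pot 2: 204 chips, eligible: A, C, D, E
Pot 3: 234 chips, eligible: A, C, E

Derivation:
Contributions: A=167, B=38, C=167, D=89, E=167
Pot levels (distinct totals of non-folded players): 38, 89, 167
Layer 1-38: 38 each from A, B, C, D, E = 38*5 = 190 chips; eligible A, B, C, D, E
Layer 39-89: 51 each from A, C, D, E = 51*4 = 204 chips; eligible A, C, D, E
Layer 90-167: 78 each from A, C, E = 78*3 = 234 chips; eligible A, C, E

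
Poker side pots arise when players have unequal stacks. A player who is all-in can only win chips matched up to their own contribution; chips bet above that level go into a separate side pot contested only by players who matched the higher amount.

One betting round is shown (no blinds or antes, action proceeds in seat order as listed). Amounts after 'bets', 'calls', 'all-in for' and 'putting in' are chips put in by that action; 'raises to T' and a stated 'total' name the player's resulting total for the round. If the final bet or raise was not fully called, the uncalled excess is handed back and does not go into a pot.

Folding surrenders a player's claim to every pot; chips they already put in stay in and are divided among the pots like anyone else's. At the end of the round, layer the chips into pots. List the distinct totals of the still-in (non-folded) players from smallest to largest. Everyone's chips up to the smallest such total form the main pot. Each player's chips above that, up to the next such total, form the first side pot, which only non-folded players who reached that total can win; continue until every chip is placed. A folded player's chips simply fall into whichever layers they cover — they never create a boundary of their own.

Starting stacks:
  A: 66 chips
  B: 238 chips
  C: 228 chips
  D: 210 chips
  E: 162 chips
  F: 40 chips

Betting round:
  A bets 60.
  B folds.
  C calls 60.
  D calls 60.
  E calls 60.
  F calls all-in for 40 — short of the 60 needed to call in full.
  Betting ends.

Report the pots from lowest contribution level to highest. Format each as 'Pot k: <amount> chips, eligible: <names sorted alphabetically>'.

Pot 1: 200 chips, eligible: A, C, D, E, F
Pot 2: 80 chips, eligible: A, C, D, E

Derivation:
Contributions: A=60, C=60, D=60, E=60, F=40
Folded: B
Pot levels (distinct totals of non-folded players): 40, 60
Layer 1-40: 40 each from A, C, D, E, F = 40*5 = 200 chips; eligible A, C, D, E, F
Layer 41-60: 20 each from A, C, D, E = 20*4 = 80 chips; eligible A, C, D, E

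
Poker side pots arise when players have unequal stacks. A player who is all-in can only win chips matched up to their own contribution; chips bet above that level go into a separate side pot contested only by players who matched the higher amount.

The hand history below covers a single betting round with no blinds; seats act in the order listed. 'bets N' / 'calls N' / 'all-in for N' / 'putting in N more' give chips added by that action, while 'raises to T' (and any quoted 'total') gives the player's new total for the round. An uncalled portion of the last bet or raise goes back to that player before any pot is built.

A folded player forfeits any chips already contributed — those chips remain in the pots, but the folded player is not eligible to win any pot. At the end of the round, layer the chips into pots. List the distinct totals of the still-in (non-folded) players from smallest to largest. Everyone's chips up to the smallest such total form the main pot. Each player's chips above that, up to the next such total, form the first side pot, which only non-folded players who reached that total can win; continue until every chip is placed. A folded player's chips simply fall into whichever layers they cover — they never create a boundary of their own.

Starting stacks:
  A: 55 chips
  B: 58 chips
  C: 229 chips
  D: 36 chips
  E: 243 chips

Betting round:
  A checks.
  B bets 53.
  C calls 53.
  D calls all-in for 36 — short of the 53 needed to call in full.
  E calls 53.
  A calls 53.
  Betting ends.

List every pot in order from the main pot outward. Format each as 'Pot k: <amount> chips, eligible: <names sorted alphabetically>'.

Pot 1: 180 chips, eligible: A, B, C, D, E
Pot 2: 68 chips, eligible: A, B, C, E

Derivation:
Contributions: A=53, B=53, C=53, D=36, E=53
Pot levels (distinct totals of non-folded players): 36, 53
Layer 1-36: 36 each from A, B, C, D, E = 36*5 = 180 chips; eligible A, B, C, D, E
Layer 37-53: 17 each from A, B, C, E = 17*4 = 68 chips; eligible A, B, C, E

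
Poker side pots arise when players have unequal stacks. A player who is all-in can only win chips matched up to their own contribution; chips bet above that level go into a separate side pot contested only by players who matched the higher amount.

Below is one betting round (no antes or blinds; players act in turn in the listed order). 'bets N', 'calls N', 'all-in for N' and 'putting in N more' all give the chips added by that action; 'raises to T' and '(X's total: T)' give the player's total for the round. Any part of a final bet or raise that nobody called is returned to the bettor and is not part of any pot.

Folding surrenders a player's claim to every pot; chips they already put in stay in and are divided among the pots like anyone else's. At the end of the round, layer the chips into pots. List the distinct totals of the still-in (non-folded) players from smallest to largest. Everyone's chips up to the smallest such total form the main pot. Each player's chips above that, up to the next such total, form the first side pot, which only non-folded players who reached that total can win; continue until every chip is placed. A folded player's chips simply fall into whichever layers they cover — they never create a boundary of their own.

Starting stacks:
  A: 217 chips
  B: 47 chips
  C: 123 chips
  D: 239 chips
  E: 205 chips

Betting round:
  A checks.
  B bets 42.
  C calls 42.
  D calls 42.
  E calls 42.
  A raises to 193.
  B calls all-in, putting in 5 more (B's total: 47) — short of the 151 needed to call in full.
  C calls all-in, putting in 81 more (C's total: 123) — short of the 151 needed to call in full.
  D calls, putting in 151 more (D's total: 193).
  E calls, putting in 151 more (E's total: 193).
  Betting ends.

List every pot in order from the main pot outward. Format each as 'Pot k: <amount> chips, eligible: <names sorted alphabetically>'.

Contributions: A=193, B=47, C=123, D=193, E=193
Pot levels (distinct totals of non-folded players): 47, 123, 193
Layer 1-47: 47 each from A, B, C, D, E = 47*5 = 235 chips; eligible A, B, C, D, E
Layer 48-123: 76 each from A, C, D, E = 76*4 = 304 chips; eligible A, C, D, E
Layer 124-193: 70 each from A, D, E = 70*3 = 210 chips; eligible A, D, E

Pot 1: 235 chips, eligible: A, B, C, D, E
Pot 2: 304 chips, eligible: A, C, D, E
Pot 3: 210 chips, eligible: A, D, E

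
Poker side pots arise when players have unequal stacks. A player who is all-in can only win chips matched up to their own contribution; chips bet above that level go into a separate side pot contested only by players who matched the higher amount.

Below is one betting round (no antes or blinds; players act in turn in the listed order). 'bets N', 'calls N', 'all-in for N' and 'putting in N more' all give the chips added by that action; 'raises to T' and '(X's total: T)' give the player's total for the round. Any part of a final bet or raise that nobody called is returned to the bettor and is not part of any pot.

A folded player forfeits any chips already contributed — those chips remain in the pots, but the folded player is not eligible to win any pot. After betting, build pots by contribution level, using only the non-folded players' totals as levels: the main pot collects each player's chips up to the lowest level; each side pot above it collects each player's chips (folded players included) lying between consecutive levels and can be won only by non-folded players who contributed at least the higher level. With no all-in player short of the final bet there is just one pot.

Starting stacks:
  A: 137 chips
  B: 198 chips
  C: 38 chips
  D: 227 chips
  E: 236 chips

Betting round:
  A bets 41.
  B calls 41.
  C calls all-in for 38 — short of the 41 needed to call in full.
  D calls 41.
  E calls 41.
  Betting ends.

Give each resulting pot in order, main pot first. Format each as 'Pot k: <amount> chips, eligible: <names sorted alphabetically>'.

Pot 1: 190 chips, eligible: A, B, C, D, E
Pot 2: 12 chips, eligible: A, B, D, E

Derivation:
Contributions: A=41, B=41, C=38, D=41, E=41
Pot levels (distinct totals of non-folded players): 38, 41
Layer 1-38: 38 each from A, B, C, D, E = 38*5 = 190 chips; eligible A, B, C, D, E
Layer 39-41: 3 each from A, B, D, E = 3*4 = 12 chips; eligible A, B, D, E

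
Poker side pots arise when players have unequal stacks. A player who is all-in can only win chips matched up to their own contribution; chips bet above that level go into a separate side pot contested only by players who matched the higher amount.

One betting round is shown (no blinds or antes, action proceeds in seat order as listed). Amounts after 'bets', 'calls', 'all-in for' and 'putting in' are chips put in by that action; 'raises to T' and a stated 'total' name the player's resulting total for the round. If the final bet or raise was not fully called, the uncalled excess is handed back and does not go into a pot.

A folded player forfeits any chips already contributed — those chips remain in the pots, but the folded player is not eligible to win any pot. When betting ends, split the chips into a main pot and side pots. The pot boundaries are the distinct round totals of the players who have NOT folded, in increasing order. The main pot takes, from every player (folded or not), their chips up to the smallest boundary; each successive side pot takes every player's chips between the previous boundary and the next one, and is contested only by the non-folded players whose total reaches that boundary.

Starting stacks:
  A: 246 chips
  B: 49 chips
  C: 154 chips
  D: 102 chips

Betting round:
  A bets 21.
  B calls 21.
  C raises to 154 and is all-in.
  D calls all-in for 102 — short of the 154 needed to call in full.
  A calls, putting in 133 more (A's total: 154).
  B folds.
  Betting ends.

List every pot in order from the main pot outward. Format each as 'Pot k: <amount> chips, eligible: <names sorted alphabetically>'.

Contributions: A=154, B=21, C=154, D=102
Folded: B
Pot levels (distinct totals of non-folded players): 102, 154
Layer 1-102: A 102 + B 21 + C 102 + D 102 = 327 chips; eligible A, C, D
Layer 103-154: 52 each from A, C = 52*2 = 104 chips; eligible A, C

Pot 1: 327 chips, eligible: A, C, D
Pot 2: 104 chips, eligible: A, C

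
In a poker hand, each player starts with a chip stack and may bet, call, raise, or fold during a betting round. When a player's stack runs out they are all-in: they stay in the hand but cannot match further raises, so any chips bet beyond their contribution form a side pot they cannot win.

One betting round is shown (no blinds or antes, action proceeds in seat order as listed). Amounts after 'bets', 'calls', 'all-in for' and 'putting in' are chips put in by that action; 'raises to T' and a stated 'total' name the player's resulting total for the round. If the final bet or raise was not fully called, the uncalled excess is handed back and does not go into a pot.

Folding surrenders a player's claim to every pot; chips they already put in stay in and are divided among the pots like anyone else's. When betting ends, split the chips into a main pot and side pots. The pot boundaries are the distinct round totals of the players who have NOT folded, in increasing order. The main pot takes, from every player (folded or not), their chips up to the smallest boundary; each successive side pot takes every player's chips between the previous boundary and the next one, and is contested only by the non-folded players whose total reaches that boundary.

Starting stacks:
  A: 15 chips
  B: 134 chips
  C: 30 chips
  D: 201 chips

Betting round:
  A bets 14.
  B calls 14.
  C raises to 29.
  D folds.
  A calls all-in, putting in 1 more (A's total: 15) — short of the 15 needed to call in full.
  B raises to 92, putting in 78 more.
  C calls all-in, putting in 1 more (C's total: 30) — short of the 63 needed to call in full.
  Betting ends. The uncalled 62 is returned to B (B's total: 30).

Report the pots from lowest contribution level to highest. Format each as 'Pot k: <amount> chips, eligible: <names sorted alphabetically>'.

Contributions (after 62 returned to B): A=15, B=30, C=30
Folded: D
Pot levels (distinct totals of non-folded players): 15, 30
Layer 1-15: 15 each from A, B, C = 15*3 = 45 chips; eligible A, B, C
Layer 16-30: 15 each from B, C = 15*2 = 30 chips; eligible B, C

Pot 1: 45 chips, eligible: A, B, C
Pot 2: 30 chips, eligible: B, C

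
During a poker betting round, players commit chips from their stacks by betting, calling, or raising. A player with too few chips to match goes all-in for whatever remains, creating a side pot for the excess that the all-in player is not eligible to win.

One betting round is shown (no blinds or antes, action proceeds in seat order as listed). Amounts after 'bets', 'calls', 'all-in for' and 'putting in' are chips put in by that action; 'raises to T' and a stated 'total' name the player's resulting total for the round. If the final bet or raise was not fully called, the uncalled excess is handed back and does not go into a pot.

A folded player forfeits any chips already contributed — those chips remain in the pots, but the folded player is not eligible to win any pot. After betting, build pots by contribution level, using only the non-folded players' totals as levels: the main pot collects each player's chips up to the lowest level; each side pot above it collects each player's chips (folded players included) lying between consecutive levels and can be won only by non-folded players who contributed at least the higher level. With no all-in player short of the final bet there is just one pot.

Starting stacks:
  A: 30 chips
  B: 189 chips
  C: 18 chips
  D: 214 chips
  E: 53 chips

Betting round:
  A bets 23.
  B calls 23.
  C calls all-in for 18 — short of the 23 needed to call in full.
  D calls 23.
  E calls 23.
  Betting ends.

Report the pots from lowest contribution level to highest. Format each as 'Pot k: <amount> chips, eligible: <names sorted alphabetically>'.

Pot 1: 90 chips, eligible: A, B, C, D, E
Pot 2: 20 chips, eligible: A, B, D, E

Derivation:
Contributions: A=23, B=23, C=18, D=23, E=23
Pot levels (distinct totals of non-folded players): 18, 23
Layer 1-18: 18 each from A, B, C, D, E = 18*5 = 90 chips; eligible A, B, C, D, E
Layer 19-23: 5 each from A, B, D, E = 5*4 = 20 chips; eligible A, B, D, E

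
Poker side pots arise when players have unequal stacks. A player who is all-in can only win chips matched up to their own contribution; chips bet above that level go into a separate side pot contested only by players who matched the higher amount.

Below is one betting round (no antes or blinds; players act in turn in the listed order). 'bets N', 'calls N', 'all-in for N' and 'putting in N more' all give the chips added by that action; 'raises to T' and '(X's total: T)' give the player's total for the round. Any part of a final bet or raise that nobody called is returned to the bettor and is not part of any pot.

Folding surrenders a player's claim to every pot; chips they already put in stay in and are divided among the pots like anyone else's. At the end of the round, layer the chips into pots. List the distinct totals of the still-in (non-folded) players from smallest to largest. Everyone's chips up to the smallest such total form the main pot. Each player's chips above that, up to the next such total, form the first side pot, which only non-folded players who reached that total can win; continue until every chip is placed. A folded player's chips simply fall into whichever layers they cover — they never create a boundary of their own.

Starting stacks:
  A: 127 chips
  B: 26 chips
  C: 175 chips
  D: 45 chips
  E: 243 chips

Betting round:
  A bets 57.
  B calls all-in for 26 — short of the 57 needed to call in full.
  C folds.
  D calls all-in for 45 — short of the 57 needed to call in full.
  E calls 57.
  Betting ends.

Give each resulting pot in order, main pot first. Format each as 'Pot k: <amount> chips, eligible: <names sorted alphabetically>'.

Pot 1: 104 chips, eligible: A, B, D, E
Pot 2: 57 chips, eligible: A, D, E
Pot 3: 24 chips, eligible: A, E

Derivation:
Contributions: A=57, B=26, D=45, E=57
Folded: C
Pot levels (distinct totals of non-folded players): 26, 45, 57
Layer 1-26: 26 each from A, B, D, E = 26*4 = 104 chips; eligible A, B, D, E
Layer 27-45: 19 each from A, D, E = 19*3 = 57 chips; eligible A, D, E
Layer 46-57: 12 each from A, E = 12*2 = 24 chips; eligible A, E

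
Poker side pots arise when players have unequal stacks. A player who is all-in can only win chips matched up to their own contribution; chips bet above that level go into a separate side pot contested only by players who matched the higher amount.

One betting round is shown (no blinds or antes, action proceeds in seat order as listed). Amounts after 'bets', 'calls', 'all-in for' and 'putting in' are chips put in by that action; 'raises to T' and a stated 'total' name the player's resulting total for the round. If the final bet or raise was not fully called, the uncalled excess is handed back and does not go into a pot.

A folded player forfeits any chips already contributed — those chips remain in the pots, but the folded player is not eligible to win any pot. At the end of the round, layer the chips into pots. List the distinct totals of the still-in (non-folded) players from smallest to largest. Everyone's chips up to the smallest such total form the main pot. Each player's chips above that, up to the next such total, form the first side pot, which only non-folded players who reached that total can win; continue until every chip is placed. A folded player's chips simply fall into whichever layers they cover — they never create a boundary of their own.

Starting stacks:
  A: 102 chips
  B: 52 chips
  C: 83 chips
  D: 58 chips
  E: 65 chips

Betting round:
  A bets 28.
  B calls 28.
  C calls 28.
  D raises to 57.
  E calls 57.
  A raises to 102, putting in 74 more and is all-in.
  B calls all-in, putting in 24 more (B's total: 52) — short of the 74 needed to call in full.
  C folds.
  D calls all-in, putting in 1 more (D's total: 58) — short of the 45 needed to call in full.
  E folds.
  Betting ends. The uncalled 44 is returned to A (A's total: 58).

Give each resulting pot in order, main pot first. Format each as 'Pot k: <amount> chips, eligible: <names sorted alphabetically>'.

Pot 1: 236 chips, eligible: A, B, D
Pot 2: 17 chips, eligible: A, D

Derivation:
Contributions (after 44 returned to A): A=58, B=52, C=28, D=58, E=57
Folded: C, E
Pot levels (distinct totals of non-folded players): 52, 58
Layer 1-52: A 52 + B 52 + C 28 + D 52 + E 52 = 236 chips; eligible A, B, D
Layer 53-58: A 6 + D 6 + E 5 = 17 chips; eligible A, D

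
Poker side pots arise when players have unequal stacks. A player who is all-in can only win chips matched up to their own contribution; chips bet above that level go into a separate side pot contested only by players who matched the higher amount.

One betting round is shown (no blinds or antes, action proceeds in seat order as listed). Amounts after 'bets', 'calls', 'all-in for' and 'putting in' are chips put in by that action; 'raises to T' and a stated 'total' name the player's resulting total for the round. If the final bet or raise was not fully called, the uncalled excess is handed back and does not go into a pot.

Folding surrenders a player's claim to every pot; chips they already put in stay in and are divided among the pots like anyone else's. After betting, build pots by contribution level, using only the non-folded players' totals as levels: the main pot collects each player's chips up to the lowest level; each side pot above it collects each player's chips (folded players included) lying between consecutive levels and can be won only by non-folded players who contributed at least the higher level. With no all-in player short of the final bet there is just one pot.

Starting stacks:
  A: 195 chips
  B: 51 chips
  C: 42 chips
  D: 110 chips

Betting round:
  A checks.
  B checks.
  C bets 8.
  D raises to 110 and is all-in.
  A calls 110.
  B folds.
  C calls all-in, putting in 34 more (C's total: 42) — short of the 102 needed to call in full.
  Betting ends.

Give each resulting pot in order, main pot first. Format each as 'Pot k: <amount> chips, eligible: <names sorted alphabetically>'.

Pot 1: 126 chips, eligible: A, C, D
Pot 2: 136 chips, eligible: A, D

Derivation:
Contributions: A=110, C=42, D=110
Folded: B
Pot levels (distinct totals of non-folded players): 42, 110
Layer 1-42: 42 each from A, C, D = 42*3 = 126 chips; eligible A, C, D
Layer 43-110: 68 each from A, D = 68*2 = 136 chips; eligible A, D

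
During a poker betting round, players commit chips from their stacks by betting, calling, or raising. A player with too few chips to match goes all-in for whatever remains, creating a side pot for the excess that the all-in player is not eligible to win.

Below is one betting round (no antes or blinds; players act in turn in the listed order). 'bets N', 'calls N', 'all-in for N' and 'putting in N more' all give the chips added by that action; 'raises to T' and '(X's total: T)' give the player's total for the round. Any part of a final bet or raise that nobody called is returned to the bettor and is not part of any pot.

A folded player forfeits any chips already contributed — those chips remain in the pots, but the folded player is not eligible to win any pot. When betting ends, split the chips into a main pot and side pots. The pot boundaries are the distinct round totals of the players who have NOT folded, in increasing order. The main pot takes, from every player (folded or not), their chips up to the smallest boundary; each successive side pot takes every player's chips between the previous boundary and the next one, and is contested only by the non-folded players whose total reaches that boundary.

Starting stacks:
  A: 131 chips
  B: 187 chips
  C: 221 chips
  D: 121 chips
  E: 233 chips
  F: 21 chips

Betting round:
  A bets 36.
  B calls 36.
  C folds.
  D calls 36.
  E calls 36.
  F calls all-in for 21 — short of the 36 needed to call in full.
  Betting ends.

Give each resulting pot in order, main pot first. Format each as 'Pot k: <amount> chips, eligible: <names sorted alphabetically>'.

Pot 1: 105 chips, eligible: A, B, D, E, F
Pot 2: 60 chips, eligible: A, B, D, E

Derivation:
Contributions: A=36, B=36, D=36, E=36, F=21
Folded: C
Pot levels (distinct totals of non-folded players): 21, 36
Layer 1-21: 21 each from A, B, D, E, F = 21*5 = 105 chips; eligible A, B, D, E, F
Layer 22-36: 15 each from A, B, D, E = 15*4 = 60 chips; eligible A, B, D, E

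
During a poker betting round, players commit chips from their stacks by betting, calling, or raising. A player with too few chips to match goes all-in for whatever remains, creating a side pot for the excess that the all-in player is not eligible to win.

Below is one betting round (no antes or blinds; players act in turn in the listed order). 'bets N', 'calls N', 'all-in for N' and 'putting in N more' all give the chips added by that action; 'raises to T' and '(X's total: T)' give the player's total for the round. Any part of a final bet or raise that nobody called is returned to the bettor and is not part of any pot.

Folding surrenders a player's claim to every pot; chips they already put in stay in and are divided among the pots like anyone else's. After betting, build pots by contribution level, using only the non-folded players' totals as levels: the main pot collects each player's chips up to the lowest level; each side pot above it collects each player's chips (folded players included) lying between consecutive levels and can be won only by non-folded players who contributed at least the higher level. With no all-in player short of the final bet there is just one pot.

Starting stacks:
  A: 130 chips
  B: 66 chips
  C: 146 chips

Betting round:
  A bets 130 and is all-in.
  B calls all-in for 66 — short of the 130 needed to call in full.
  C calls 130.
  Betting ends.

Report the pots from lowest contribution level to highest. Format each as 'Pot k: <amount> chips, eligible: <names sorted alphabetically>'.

Contributions: A=130, B=66, C=130
Pot levels (distinct totals of non-folded players): 66, 130
Layer 1-66: 66 each from A, B, C = 66*3 = 198 chips; eligible A, B, C
Layer 67-130: 64 each from A, C = 64*2 = 128 chips; eligible A, C

Pot 1: 198 chips, eligible: A, B, C
Pot 2: 128 chips, eligible: A, C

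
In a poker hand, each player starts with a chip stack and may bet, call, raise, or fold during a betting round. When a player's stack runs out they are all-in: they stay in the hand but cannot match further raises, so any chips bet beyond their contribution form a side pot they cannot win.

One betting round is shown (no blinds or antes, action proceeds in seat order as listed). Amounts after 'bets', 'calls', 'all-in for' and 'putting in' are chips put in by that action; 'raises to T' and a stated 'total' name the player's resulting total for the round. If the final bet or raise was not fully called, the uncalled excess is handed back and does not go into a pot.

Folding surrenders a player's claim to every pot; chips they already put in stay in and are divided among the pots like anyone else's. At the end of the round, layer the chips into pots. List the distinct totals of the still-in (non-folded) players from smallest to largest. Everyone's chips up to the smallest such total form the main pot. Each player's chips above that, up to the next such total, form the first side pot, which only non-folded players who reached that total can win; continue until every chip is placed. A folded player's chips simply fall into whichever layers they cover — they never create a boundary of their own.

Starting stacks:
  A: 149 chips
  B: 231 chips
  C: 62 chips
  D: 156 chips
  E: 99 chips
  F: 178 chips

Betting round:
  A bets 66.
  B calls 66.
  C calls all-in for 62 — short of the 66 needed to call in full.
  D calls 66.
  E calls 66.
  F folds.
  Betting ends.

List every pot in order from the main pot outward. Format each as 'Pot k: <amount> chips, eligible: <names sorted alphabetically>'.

Contributions: A=66, B=66, C=62, D=66, E=66
Folded: F
Pot levels (distinct totals of non-folded players): 62, 66
Layer 1-62: 62 each from A, B, C, D, E = 62*5 = 310 chips; eligible A, B, C, D, E
Layer 63-66: 4 each from A, B, D, E = 4*4 = 16 chips; eligible A, B, D, E

Pot 1: 310 chips, eligible: A, B, C, D, E
Pot 2: 16 chips, eligible: A, B, D, E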